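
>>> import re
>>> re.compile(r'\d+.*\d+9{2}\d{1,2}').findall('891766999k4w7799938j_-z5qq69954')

Pattern: one or more of a digit, then zero or more of any character; then one or more of a digit, then exactly 2 of the literal '9', then 1 to 2 of a digit.
Scanning left to right: at [0:31] → '891766999k4w7799938j_-z5qq69954'.
No capturing groups, so `findall` returns the 1 full match string.

['891766999k4w7799938j_-z5qq69954']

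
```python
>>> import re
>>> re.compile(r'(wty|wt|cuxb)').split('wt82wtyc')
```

['', 'wt', '82', 'wty', 'c']

Alternation isn't longest-match — the leftmost alternative that fits at this position is chosen.
With a capturing group present, the delimiter's captured portion is kept in the result list.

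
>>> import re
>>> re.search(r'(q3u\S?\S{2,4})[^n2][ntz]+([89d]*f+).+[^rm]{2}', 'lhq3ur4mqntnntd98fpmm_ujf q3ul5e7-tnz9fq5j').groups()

Pattern: the literal 'q3u', then optionally a non-whitespace character, then 2 to 4 of a non-whitespace character (captured); then any character except [n2]; then one or more of one of [ntz]; then zero or more of one of [89d], then one or more of a literal 'f' (captured); then one or more of any character, then exactly 2 of any character except [rm].
`re.search` scans for the first position where the pattern succeeds.
The match spans [2:42] → 'q3ur4mqntnntd98fpmm_ujf q3ul5e7-tnz9fq5j'.
Captured: group 1 = 'q3ur4mqn', group 2 = 'd98f'.

('q3ur4mqn', 'd98f')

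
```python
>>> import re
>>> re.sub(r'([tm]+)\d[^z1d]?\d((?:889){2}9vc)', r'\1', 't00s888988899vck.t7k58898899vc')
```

This matches one or more of one of [tm] (captured); then a digit, then optionally any character except [z1d], then a digit; then the literal '889' repeated 2 times, then the literal '9vc' (captured).
Each match is replaced using the text its own group 1 captured.

't00s888988899vck.t'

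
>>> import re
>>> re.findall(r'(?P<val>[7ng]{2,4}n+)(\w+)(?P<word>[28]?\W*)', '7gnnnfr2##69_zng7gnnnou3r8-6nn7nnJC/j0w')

Pattern: 2 to 4 of one of [7ng], then one or more of a literal 'n' (captured as 'val'); then one or more of a word character (captured); then optionally one of [28], then zero or more of a non-word character (captured as 'word').
Matches: at [0:10] match '7gnnnfr2##', groups = ('7gnnn', 'fr2', '##'); at [14:27] match 'ng7gnnnou3r8-', groups = ('ng7gnnn', 'ou3r8', '-'); at [28:36] match 'nn7nnJC/', groups = ('nn7nn', 'JC', '/').
`findall` packs the 3 group values into a tuple for every match.

[('7gnnn', 'fr2', '##'), ('ng7gnnn', 'ou3r8', '-'), ('nn7nn', 'JC', '/')]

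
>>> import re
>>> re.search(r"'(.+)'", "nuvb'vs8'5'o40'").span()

The match spans [4:15] → "'vs8'5'o40'".

(4, 15)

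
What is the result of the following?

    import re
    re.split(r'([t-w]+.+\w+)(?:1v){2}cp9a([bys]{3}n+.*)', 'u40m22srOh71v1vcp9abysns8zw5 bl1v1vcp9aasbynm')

Pattern: one or more of a character in [t-w], then one or more of any character, then one or more of a word character (captured); then the literal '1v' repeated 2 times, then the literal 'c', then the literal 'p9a'; then exactly 3 of one of [bys], then one or more of a literal 'n', then zero or more of any character (captured).
Matches to split on: at [0:45] → 'u40m22srOh71v1vcp9abysns8zw5 bl1v1vcp9aasbynm'.
Because the pattern has a capturing group, `split` also inserts each captured text between the pieces.

['', 'u40m22srOh7', 'bysns8zw5 bl1v1vcp9aasbynm', '']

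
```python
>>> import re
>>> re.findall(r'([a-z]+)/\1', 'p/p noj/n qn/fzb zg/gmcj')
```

['p', 'g']

`\1` has to match the exact text group 1 already captured.
`findall` collects group 1 from each match (2 total).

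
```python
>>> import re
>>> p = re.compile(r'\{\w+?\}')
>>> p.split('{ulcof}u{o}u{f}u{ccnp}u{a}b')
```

['', 'u', 'u', 'u', 'u', 'b']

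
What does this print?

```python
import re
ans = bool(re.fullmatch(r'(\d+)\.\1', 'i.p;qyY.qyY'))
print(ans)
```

False

`re.fullmatch` requires the pattern to consume the entire string.
Here there's no way to consume every character, so the call returns None, and `bool(None)` is False.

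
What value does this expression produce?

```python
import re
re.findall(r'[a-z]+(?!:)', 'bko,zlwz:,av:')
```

`(?!…)`/`(?<!…)` only lets a position through if the neighbouring text does NOT match; no characters are consumed.
Walking the string: at [0:3] → 'bko'; at [4:7] → 'zlw'; at [10:11] → 'a'.
Since nothing is captured, `findall` lists the 3 matched substrings directly.

['bko', 'zlw', 'a']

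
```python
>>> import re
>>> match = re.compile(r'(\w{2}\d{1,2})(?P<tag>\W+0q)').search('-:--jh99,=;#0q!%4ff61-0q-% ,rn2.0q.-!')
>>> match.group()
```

'jh99,=;#0q'

The match spans [4:14] → 'jh99,=;#0q'.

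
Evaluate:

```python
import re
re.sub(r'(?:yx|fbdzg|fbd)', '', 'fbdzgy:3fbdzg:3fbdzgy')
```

'y:3:3y'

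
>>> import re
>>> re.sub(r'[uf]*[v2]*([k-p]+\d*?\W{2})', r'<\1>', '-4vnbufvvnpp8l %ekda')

Pattern: zero or more of one of [uf], then zero or more of one of [v2]; then one or more of a character in [k-p], then zero or more of a digit (lazy), then exactly 2 of a non-word character (captured).
`\1` in the replacement pulls in group 1's text for each match.

'-4vnbufvvnpp8<l %>ekda'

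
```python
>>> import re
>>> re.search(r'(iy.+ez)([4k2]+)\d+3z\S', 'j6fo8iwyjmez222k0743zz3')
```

None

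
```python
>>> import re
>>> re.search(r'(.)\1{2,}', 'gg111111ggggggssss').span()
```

`\1` has to match the exact text group 1 already captured.
`re.search` scans for the first position where the pattern succeeds.
The match spans [2:8] → '111111'.
Captured: group 1 = '1'.

(2, 8)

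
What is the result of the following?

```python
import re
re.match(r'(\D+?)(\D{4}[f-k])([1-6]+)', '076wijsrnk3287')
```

None

With `match`, the pattern is implicitly anchored at the beginning.
Here the string doesn't start with a match, so the call returns None.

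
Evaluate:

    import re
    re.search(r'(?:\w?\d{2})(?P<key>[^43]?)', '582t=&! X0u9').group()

'582t'

The pattern matches optionally a word character, then exactly 2 of a digit (non-capturing group); then optionally any character except [43] (captured as 'key').
`re.search` tries every starting position until one works.
The match spans [0:4] → '582t'.
Captured: group 1 = 't'.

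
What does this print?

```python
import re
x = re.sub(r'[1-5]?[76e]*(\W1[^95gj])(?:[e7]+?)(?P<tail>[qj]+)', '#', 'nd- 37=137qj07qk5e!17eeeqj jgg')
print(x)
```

nd- #07qk# jgg

The pattern matches optionally a character in [1-5], then zero or more of one of [76e]; then a non-word character, then the literal '1', then any character except [95gj] (captured); then one or more of one of [e7] (lazy) (non-capturing group); then one or more of one of [qj] (captured as 'tail').
Matches: at [4:12] → '37=137qj'; at [16:26] → '5e!17eeeqj'.
Each match is replaced by '#'.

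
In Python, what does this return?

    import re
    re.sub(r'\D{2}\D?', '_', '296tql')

'296_'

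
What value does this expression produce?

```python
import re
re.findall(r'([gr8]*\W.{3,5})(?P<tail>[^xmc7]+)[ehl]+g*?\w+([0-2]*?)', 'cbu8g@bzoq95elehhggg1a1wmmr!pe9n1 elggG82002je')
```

[('8g@bzoq9', '5eleh', ''), ('!pe9n1', ' e', '')]

Pattern: zero or more of one of [gr8], then a non-word character, then 3 to 5 of any character (captured); then one or more of any character except [xmc7] (captured as 'tail'); then one or more of one of [ehl], then zero or more of a literal 'g' (lazy), then one or more of a word character; then zero or more of a character in [0-2] (lazy) (captured).
Walking the string: at [3:27] match '8g@bzoq95elehhggg1a1wmmr', groups = ('8g@bzoq9', '5eleh', ''); at [27:46] match '!pe9n1 elggG82002je', groups = ('!pe9n1', ' e', '').
With 3 capturing groups, `findall` returns a 3-tuple per match.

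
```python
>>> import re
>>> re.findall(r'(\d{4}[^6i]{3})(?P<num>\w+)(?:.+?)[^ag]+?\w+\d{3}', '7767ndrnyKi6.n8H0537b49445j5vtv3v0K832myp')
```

The pattern matches exactly 4 of a digit, then exactly 3 of any character except [6i] (captured); then one or more of a word character (captured as 'num'); then one or more of any character (lazy) (non-capturing group); then one or more of any character except [ag] (lazy), then one or more of a word character, then exactly 3 of a digit.
Walking the string: at [0:38] match '7767ndrnyKi6.n8H0537b49445j5vtv3v0K832', groups = ('7767ndr', 'nyKi6').
With 2 capturing groups, `findall` returns a 2-tuple per match.

[('7767ndr', 'nyKi6')]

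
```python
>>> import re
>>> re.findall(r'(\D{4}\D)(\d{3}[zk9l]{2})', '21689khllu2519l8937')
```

[('khllu', '2519l')]

Pattern: exactly 4 of a non-digit, then a non-digit (captured); then exactly 3 of a digit, then exactly 2 of one of [zk9l] (captured).
Walking the string: at [5:15] match 'khllu2519l', groups = ('khllu', '2519l').
With 2 capturing groups, `findall` returns a 2-tuple per match.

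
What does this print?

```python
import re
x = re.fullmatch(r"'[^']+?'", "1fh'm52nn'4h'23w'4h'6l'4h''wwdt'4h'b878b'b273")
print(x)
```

None

`re.fullmatch` requires the pattern to consume the entire string.
Here the pattern can't cover the whole string, so the call returns None.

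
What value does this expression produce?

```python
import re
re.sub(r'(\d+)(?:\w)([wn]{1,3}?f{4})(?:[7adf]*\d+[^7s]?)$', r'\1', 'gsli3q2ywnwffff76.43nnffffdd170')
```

The pattern matches one or more of a digit (captured); then a word character (non-capturing group); then 1 to 3 of one of [wn] (lazy), then exactly 4 of a literal 'f' (captured); then zero or more of one of [7adf], then one or more of a digit, then optionally any character except [7s] (non-capturing group); then anchored at the end.
Matches: at [18:31] → '43nnffffdd170'.
The replacement refers to a captured group, so each match is rewritten using its own captured text.

'gsli3q2ywnwffff76.43'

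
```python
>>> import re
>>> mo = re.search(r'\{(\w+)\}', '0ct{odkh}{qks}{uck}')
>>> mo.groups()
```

Unlike `match`, `search` isn't anchored — it looks for the pattern anywhere in the string.
The match spans [3:9] → '{odkh}'.
Captured: group 1 = 'odkh'.

('odkh',)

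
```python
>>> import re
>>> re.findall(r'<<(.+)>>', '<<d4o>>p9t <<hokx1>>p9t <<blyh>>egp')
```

['d4o>>p9t <<hokx1>>p9t <<blyh']

Matches: at [0:32] match '<<d4o>>p9t <<hokx1>>p9t <<blyh>>', group 1 = 'd4o>>p9t <<hokx1>>p9t <<blyh'.
Because there's exactly one group, `findall` drops the full match and keeps group 1 from the one hit.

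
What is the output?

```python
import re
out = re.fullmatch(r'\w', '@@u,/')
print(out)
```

None

The pattern matches a word character.
`fullmatch` succeeds only if the pattern covers the string from start to end.
Here the string isn't matched end-to-end, so the call returns None.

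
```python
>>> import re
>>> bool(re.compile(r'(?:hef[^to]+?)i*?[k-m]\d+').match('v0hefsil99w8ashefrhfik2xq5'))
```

False

The pattern matches the literal 'hef', then one or more of any character except [to] (lazy) (non-capturing group); then zero or more of the literal 'i' (lazy), then a character in [k-m]; then one or more of a digit.
With `match`, the pattern is implicitly anchored at the beginning.
Here position 0 doesn't satisfy it, so the call returns None, and `bool(None)` is False.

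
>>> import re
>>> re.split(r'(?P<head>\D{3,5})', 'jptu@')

['', 'jptu@', '']

The pattern matches 3 to 5 of a non-digit (captured as 'head').
Matches to split on: at [0:5] → 'jptu@'.
Because the pattern has a capturing group, `split` also inserts each captured text between the pieces.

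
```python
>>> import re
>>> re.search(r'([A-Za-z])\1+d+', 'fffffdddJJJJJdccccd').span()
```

(0, 8)

After group 1 captures some text, `\1` only succeeds where that same text appears again.
The match spans [0:8] → 'fffffddd'.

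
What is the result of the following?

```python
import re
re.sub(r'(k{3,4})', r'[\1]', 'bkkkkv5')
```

The pattern matches 3 to 4 of a literal 'k' (captured).
Matches: at [1:5] → 'kkkk'.
The replacement refers to a captured group, so each match is rewritten using its own captured text.

'b[kkkk]v5'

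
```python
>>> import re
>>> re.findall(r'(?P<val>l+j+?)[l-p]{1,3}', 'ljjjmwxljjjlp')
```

With a single group, `findall` returns only what that group captured — 2 items.

['ljjj', 'ljjj']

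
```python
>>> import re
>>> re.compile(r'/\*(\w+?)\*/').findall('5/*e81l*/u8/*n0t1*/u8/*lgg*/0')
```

Matches: at [1:9] match '/*e81l*/', group 1 = 'e81l'; at [11:19] match '/*n0t1*/', group 1 = 'n0t1'; at [21:28] match '/*lgg*/', group 1 = 'lgg'.
One capturing group, so `findall` returns just the captured substring from each match — 3 in all.

['e81l', 'n0t1', 'lgg']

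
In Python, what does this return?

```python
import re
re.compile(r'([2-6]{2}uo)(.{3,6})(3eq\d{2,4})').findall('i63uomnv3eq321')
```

[('63uo', 'mnv', '3eq321')]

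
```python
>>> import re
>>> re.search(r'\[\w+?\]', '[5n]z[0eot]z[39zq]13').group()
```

The match spans [0:4] → '[5n]'.

'[5n]'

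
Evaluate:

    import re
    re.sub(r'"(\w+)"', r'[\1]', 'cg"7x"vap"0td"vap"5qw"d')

'cg[7x]vap[0td]vap[5qw]d'

Matches: at [2:6] → '"7x"'; at [9:14] → '"0td"'; at [17:22] → '"5qw"'.
`\1` in the replacement pulls in group 1's text for each match.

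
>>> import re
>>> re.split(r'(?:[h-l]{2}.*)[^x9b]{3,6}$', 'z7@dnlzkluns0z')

['z7@dnlz', '']

Pattern: exactly 2 of a character in [h-l], then zero or more of any character (non-capturing group); then 3 to 6 of any character except [x9b]; then anchored at the end.
Matches to split on: at [7:14] → 'kluns0z'.
`split` removes every match and returns the 2 fragments in between.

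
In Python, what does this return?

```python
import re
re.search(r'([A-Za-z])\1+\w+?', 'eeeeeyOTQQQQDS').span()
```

(0, 6)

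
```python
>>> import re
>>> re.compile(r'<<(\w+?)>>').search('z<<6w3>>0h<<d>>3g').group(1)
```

'6w3'

`search` walks the string left to right and returns the first match it finds.
The match spans [1:8] → '<<6w3>>'.
Captured: group 1 = '6w3'.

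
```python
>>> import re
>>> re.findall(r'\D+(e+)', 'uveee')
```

['e']

Pattern: one or more of a non-digit; then one or more of a literal 'e' (captured).
Matches: at [0:5] match 'uveee', group 1 = 'e'.
With a single group, `findall` returns only what that group captured — 1 item.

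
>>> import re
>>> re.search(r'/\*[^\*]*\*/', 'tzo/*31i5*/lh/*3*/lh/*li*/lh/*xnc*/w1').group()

'/*31i5*/'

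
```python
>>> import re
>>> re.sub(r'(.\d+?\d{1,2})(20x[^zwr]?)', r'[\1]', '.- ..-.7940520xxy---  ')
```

'.- ..-[.79405]y---  '

Pattern: any character, then one or more of a digit (lazy), then 1 to 2 of a digit (captured); then the literal '20x', then optionally any character except [zwr] (captured).
Matches: at [6:16] → '.7940520xx'.
Each match is replaced using the text its own group 1 captured.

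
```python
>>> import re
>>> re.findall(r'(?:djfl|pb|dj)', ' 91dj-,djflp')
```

['dj', 'djfl']

Alternation tries branches left to right and keeps the first one that lets the overall match succeed at that position.
Matches: at [3:5] → 'dj'; at [7:11] → 'djfl'.
Since nothing is captured, `findall` lists the 2 matched substrings directly.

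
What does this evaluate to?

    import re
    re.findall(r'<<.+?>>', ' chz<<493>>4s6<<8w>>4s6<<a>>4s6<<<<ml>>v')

A non-greedy quantifier consumes as few characters as it can — just enough that the remainder of the pattern still matches from where it stops; whatever follows it matches normally.
With no groups in the pattern, `findall` gives back each whole match — 4 here.

['<<493>>', '<<8w>>', '<<a>>', '<<<<ml>>']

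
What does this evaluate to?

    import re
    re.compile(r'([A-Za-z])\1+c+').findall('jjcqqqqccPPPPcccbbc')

['j', 'q', 'P', 'b']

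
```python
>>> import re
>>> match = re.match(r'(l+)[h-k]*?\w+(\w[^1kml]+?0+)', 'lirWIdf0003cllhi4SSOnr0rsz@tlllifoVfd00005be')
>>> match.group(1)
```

'l'

The match spans [0:23] → 'lirWIdf0003cllhi4SSOnr0'.
Captured: group 1 = 'l', group 2 = 'nr0'.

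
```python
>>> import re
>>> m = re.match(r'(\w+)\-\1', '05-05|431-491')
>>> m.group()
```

'05-05'

`match` is anchored at position 0; if the pattern doesn't fit there, it returns None.
The match spans [0:5] → '05-05'.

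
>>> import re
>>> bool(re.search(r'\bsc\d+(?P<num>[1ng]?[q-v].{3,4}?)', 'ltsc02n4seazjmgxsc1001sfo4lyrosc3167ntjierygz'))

False

Pattern: a word boundary (`\b`, zero-width); then the literal 'sc', then one or more of a digit; then optionally one of [1ng], then a character in [q-v], then 3 to 4 of any character (lazy) (captured as 'num').
Here no position works, so the call returns None, and `bool(None)` is False.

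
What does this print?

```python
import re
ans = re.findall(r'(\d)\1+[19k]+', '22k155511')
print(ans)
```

After group 1 captures some text, `\1` only succeeds where that same text appears again.
Scanning left to right: at [0:4] match '22k1', group 1 = '2'; at [4:9] match '55511', group 1 = '5'.
`findall` collects group 1 from each match (2 total).

['2', '5']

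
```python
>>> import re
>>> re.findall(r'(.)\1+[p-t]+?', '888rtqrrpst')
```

['8', 'r']

`\1` is not a pattern — it's the concrete string captured by group 1, re-applied verbatim.
Matches: at [0:4] match '888r', group 1 = '8'; at [6:9] match 'rrp', group 1 = 'r'.
With a single group, `findall` returns only what that group captured — 2 items.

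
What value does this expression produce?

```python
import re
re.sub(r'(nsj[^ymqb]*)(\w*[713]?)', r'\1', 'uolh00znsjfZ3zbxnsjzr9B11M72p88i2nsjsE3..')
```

'uolh00znsjfZ3z..'

Pattern: the literal 'nsj', then zero or more of any character except [ymqb] (captured); then zero or more of a word character, then optionally one of [713] (captured).
`\1` in the replacement pulls in group 1's text for each match.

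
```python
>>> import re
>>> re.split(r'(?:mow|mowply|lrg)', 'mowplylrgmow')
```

['', 'ply', '', '']

The regex engine tests alternatives in the order written; an earlier branch that matches wins even if a later one would match more.
The string is cut at each match, leaving 4 pieces.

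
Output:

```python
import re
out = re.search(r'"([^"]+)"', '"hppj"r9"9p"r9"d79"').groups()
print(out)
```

`search` walks the string left to right and returns the first match it finds.
The match spans [0:6] → '"hppj"'.
Captured: group 1 = 'hppj'.

('hppj',)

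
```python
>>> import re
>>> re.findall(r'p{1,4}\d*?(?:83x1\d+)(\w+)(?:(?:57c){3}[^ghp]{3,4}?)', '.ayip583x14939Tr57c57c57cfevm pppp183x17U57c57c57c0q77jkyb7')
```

This matches 1 to 4 of the literal 'p', then zero or more of a digit (lazy); then the literal '83', then the literal 'x1', then one or more of a digit (non-capturing group); then one or more of a word character (captured); then the literal '57c' repeated 3 times, then 3 to 4 of any character except [ghp] (lazy) (non-capturing group).
Because there's exactly one group, `findall` drops the full match and keeps group 1 from each hit.

['Tr', 'U']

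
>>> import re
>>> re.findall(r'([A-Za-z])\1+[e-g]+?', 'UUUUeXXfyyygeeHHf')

['U', 'X', 'y', 'H']

`\1` has to match the exact text group 1 already captured.
One capturing group, so `findall` returns just the captured substring from each match — 4 in all.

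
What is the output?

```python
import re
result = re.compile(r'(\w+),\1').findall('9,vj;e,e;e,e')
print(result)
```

['e', 'e']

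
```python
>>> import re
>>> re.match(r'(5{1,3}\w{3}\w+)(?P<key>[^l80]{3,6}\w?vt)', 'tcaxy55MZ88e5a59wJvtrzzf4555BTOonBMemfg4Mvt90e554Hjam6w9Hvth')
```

None

The pattern matches 1 to 3 of the literal '5', then exactly 3 of a word character, then one or more of a word character (captured); then 3 to 6 of any character except [l80], then optionally a word character, then the literal 'vt' (captured as 'key').
With `match`, the pattern is implicitly anchored at the beginning.
Here position 0 doesn't satisfy it, so the call returns None.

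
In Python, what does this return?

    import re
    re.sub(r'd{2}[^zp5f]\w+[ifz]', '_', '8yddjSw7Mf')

'8y_'

Pattern: exactly 2 of the literal 'd', then any character except [zp5f]; then one or more of a word character, then one of [ifz].
Matches: at [2:10] → 'ddjSw7Mf'.
`sub` substitutes '_' at each match site.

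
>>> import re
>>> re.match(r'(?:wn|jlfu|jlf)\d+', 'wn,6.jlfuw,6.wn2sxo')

None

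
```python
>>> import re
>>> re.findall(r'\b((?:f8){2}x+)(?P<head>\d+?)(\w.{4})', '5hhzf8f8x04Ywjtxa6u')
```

[]

With 3 capturing groups, `findall` returns a 3-tuple per match.
Nothing in the string satisfies the pattern, so the list is empty.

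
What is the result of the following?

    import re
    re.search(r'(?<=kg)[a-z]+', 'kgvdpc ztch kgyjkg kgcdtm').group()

Because the assertion is zero-width, the text it checks is not consumed and won't appear in the result.
Unlike `match`, `search` isn't anchored — it looks for the pattern anywhere in the string.
The match spans [2:6] → 'vdpc'.

'vdpc'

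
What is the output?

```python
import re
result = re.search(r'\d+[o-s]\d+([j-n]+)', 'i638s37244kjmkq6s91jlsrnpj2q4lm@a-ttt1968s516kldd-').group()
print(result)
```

638s37244kjmk

The pattern matches one or more of a digit, then a character in [o-s]; then one or more of a digit; then one or more of a character in [j-n] (captured).
Unlike `match`, `search` isn't anchored — it looks for the pattern anywhere in the string.
The match spans [1:14] → '638s37244kjmk'.
Captured: group 1 = 'kjmk'.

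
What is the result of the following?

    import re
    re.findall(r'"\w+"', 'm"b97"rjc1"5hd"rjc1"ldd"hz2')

Scanning left to right: at [1:6] → '"b97"'; at [10:15] → '"5hd"'; at [19:24] → '"ldd"'.
With no groups in the pattern, `findall` gives back each whole match — 3 here.

['"b97"', '"5hd"', '"ldd"']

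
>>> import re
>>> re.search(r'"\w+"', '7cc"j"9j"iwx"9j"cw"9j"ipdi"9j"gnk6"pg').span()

`re.search` scans for the first position where the pattern succeeds.
The match spans [3:6] → '"j"'.

(3, 6)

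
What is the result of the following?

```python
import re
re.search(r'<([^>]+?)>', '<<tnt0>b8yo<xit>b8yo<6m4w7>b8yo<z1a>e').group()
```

The match spans [0:7] → '<<tnt0>'.

'<<tnt0>'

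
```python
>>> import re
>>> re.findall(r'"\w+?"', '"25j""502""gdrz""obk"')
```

Matches: at [0:5] → '"25j"'; at [5:10] → '"502"'; at [10:16] → '"gdrz"'; at [16:21] → '"obk"'.
No capturing groups, so `findall` returns the 4 full match strings.

['"25j"', '"502"', '"gdrz"', '"obk"']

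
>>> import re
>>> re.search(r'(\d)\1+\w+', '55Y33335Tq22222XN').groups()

('5',)

After group 1 captures some text, `\1` only succeeds where that same text appears again.
Unlike `match`, `search` isn't anchored — it looks for the pattern anywhere in the string.
The match spans [0:17] → '55Y33335Tq22222XN'.
Captured: group 1 = '5'.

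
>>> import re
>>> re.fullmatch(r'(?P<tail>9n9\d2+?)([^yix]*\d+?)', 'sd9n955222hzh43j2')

None

For `fullmatch`, every character of the input must be accounted for by the pattern.
Here the pattern can't cover the whole string, so the call returns None.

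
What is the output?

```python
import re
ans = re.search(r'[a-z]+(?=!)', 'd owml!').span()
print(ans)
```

The `(?=…)`/`(?<=…)` assertion just peeks at neighbouring text; it doesn't advance the match position.
`re.search` scans for the first position where the pattern succeeds.
The match spans [2:6] → 'owml'.

(2, 6)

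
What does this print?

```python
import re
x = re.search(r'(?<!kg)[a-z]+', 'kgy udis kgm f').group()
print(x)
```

kgy

Because the assertion is negative and zero-width, positions next to the forbidden text are skipped.
Unlike `match`, `search` isn't anchored — it looks for the pattern anywhere in the string.
The match spans [0:3] → 'kgy'.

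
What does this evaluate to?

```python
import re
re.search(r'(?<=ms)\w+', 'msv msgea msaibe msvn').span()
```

The lookaround is zero-width — it requires the adjacent text to match without consuming it, so the asserted text isn't part of the match.
The match spans [2:3] → 'v'.

(2, 3)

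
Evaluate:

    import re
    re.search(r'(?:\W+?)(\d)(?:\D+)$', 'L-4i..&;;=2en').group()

'..&;;=2en'

The match spans [4:13] → '..&;;=2en'.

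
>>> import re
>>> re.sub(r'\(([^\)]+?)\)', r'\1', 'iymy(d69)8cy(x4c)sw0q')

'iymyd698cyx4csw0q'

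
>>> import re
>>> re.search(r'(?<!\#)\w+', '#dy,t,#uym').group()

'y'

`(?!…)`/`(?<!…)` only lets a position through if the neighbouring text does NOT match; no characters are consumed.
The match spans [2:3] → 'y'.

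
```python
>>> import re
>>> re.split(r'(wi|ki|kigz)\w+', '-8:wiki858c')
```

Matches to split on: at [3:11] → 'wiki858c'.
The group in the pattern means `split` returns the separators' captures alongside the pieces.

['-8:', 'wi', '']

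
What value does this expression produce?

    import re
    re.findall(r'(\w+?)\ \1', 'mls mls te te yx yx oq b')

['mls', 'te', 'yx']

A backreference is literal: `\1` must see the identical characters the first group matched.
With a single group, `findall` returns only what that group captured — 3 items.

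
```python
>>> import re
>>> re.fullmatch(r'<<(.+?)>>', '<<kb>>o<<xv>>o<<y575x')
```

For `fullmatch`, every character of the input must be accounted for by the pattern.
Here there's no way to consume every character, so the call returns None.

None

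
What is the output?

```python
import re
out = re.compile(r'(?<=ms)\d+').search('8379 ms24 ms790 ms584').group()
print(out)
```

24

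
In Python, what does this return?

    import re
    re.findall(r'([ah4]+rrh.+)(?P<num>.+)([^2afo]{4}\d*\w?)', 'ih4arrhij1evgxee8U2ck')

The pattern matches one or more of one of [ah4], then the literal 'rrh', then one or more of any character (captured); then one or more of any character (captured as 'num'); then exactly 4 of any character except [2afo], then zero or more of a digit, then optionally a word character (captured).
Matches: at [1:20] match 'h4arrhij1evgxee8U2c', groups = ('h4arrhij1evg', 'x', 'ee8U2c').
3 groups means the one result is a tuple of 3 captured strings — 1 here.

[('h4arrhij1evg', 'x', 'ee8U2c')]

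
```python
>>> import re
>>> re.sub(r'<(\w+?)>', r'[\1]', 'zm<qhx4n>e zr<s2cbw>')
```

'zm[qhx4n]e zr[s2cbw]'

Matches: at [2:9] → '<qhx4n>'; at [13:20] → '<s2cbw>'.
`\1` in the replacement pulls in group 1's text for each match.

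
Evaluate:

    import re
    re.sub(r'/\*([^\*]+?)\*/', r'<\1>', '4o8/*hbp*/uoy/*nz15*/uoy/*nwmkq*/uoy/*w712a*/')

'4o8<hbp>uoy<nz15>uoy<nwmkq>uoy<w712a>'

Matches: at [3:10] → '/*hbp*/'; at [13:21] → '/*nz15*/'; at [24:33] → '/*nwmkq*/'; at [36:45] → '/*w712a*/'.
`\1` in the replacement pulls in group 1's text for each match.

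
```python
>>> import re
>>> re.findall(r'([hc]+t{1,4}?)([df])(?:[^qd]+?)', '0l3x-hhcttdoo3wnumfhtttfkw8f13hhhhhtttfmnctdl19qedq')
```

[('hhctt', 'd'), ('httt', 'f'), ('hhhhhttt', 'f'), ('ct', 'd')]

Pattern: one or more of one of [hc], then 1 to 4 of a literal 't' (lazy) (captured); then one of [df] (captured); then one or more of any character except [qd] (lazy) (non-capturing group).
Scanning left to right: at [5:12] match 'hhcttdo', groups = ('hhctt', 'd'); at [19:25] match 'htttfk', groups = ('httt', 'f'); at [30:40] match 'hhhhhtttfm', groups = ('hhhhhttt', 'f'); at [41:45] match 'ctdl', groups = ('ct', 'd').
With 2 capturing groups, `findall` returns a 2-tuple per match.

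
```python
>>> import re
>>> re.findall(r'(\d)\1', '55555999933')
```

`\1` is not a pattern — it's the concrete string captured by group 1, re-applied verbatim.
With a single group, `findall` returns only what that group captured — 5 items.

['5', '5', '9', '9', '3']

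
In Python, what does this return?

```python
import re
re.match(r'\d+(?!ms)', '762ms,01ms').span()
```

`re.match` only tries the pattern at the start of the string.
The match spans [0:2] → '76'.

(0, 2)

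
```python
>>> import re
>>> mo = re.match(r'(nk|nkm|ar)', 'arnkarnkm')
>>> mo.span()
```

(0, 2)

`match` is anchored at position 0; if the pattern doesn't fit there, it returns None.
The match spans [0:2] → 'ar'.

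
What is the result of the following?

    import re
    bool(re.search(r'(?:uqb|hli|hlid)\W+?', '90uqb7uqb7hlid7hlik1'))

Here the pattern never matches, so the call returns None, and `bool(None)` is False.

False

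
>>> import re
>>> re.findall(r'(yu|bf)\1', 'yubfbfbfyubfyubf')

`\1` has to match the exact text group 1 already captured.
`findall` collects group 1 from the one match (1 total).

['bf']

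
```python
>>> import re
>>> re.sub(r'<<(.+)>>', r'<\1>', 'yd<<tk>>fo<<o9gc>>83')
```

'yd<tk>>fo<<o9gc>83'

`\1` in the replacement pulls in group 1's text for each match.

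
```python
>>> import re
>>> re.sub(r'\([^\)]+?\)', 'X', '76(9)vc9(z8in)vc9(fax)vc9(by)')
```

'76Xvc9Xvc9Xvc9X'

Matches: at [2:5] → '(9)'; at [8:14] → '(z8in)'; at [17:22] → '(fax)'; at [25:29] → '(by)'.
Each match is replaced by 'X'.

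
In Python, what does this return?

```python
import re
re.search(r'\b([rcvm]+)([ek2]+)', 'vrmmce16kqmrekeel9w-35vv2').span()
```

(0, 6)

This matches a word boundary (`\b`, zero-width); then one or more of one of [rcvm] (captured); then one or more of one of [ek2] (captured).
`search` walks the string left to right and returns the first match it finds.
The match spans [0:6] → 'vrmmce'.
Captured: group 1 = 'vrmmc', group 2 = 'e'.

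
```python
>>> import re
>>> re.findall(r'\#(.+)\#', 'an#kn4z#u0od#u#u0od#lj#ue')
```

One capturing group, so `findall` returns just the captured substring from the one match — 1 in all.

['kn4z#u0od#u#u0od#lj']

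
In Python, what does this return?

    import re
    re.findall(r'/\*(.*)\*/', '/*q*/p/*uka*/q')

Walking the string: at [0:13] match '/*q*/p/*uka*/', group 1 = 'q*/p/*uka'.
Because there's exactly one group, `findall` drops the full match and keeps group 1 from the one hit.

['q*/p/*uka']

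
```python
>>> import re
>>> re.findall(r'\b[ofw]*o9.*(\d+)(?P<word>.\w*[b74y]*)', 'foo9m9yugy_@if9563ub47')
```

[('4', '7')]

`findall` packs the 2 group values into a tuple for every match.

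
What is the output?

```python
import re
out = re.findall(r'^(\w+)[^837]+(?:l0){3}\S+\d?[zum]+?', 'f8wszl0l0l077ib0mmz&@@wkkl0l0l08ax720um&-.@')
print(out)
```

['f8wszl0l0l077ib0mmz']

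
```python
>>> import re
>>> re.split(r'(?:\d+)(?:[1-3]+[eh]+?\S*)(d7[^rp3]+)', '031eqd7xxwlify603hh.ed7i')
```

With a capturing group present, the delimiter's captured portion is kept in the result list.

['', 'd7i', '']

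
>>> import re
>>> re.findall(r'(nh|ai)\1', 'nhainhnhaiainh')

['nh', 'ai']

The backreference `\1` re-matches whatever the first group consumed, character for character.
Walking the string: at [4:8] match 'nhnh', group 1 = 'nh'; at [8:12] match 'aiai', group 1 = 'ai'.
One capturing group, so `findall` returns just the captured substring from each match — 2 in all.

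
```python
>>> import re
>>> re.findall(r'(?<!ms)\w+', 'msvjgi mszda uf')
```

The negative lookaround is zero-width — it rules out positions where the adjacent text would match, without consuming anything.
With no groups in the pattern, `findall` gives back each whole match — 3 here.

['msvjgi', 'mszda', 'uf']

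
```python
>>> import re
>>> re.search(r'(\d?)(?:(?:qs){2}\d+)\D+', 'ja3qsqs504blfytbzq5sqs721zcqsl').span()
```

The match spans [2:18] → '3qsqs504blfytbzq'.

(2, 18)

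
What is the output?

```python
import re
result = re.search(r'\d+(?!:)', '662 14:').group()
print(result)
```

Because the assertion is negative and zero-width, positions next to the forbidden text are skipped.
Unlike `match`, `search` isn't anchored — it looks for the pattern anywhere in the string.
The match spans [0:3] → '662'.

662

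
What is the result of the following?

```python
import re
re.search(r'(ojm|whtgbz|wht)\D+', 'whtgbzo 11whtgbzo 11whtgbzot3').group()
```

`search` walks the string left to right and returns the first match it finds.
The match spans [0:8] → 'whtgbzo '.
Captured: group 1 = 'whtgbz'.

'whtgbzo '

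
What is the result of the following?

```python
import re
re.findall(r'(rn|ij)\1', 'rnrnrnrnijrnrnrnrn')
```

['rn', 'rn', 'rn', 'rn']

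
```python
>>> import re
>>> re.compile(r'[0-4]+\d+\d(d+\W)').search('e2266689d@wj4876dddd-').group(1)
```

'd@'

The match spans [1:10] → '2266689d@'.
Captured: group 1 = 'd@'.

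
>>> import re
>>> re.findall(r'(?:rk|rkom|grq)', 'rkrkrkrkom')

['rk', 'rk', 'rk', 'rk']

`|` is ordered: at each position the engine commits to the first alternative that works.
`findall` yields the raw match text (4 of them) because the pattern has no groups.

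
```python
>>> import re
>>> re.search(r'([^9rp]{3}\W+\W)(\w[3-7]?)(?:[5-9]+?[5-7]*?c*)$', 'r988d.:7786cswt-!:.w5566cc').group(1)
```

This matches exactly 3 of any character except [9rp], then one or more of a non-word character, then a non-word character (captured); then a word character, then optionally a character in [3-7] (captured); then one or more of a character in [5-9] (lazy), then zero or more of a character in [5-7] (lazy), then zero or more of the literal 'c' (non-capturing group); then anchored at the end.
`re.search` tries every starting position until one works.
The match spans [12:26] → 'swt-!:.w5566cc'.
Captured: group 1 = 'swt-!:.', group 2 = 'w5'.

'swt-!:.'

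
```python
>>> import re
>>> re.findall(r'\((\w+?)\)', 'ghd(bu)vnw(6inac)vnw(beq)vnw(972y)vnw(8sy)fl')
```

Matches: at [3:7] match '(bu)', group 1 = 'bu'; at [10:17] match '(6inac)', group 1 = '6inac'; at [20:25] match '(beq)', group 1 = 'beq'; at [28:34] match '(972y)', group 1 = '972y'; at [37:42] match '(8sy)', group 1 = '8sy'.
One capturing group, so `findall` returns just the captured substring from each match — 5 in all.

['bu', '6inac', 'beq', '972y', '8sy']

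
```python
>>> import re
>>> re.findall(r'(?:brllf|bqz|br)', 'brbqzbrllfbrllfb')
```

['br', 'bqz', 'brllf', 'brllf']

Branches in `(...|...)` are attempted left-to-right; the first branch that allows the whole pattern to succeed is taken.
With no groups in the pattern, `findall` gives back each whole match — 4 here.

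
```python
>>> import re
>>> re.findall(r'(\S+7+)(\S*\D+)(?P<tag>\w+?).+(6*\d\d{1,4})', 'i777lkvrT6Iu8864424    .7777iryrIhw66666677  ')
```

A non-greedy quantifier consumes as few characters as it can — just enough that the remainder of the pattern still matches from where it stops; whatever follows it matches normally.
Multiple groups make `findall` return tuples — one 4-tuple for the one match.

[('i777', 'lkvrT6Iu8864424    .', '7', '77')]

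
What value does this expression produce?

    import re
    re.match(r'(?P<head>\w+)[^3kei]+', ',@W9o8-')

None

Pattern: one or more of a word character (captured as 'head'); then one or more of any character except [3kei].
`re.match` only tries the pattern at the start of the string.
Here position 0 doesn't satisfy it, so the call returns None.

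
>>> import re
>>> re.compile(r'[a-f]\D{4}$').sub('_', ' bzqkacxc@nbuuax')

' bzqkacxc@n_'

This matches a character in [a-f]; then exactly 4 of a non-digit; then anchored at the end.
Matches: at [11:16] → 'buuax'.
Every occurrence is swapped for '_'.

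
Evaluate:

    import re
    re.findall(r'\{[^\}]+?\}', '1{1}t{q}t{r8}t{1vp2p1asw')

['{1}', '{q}', '{r8}']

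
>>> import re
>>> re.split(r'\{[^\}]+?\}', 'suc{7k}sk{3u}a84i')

Splitting on the pattern gives 3 pieces.

['suc', 'sk', 'a84i']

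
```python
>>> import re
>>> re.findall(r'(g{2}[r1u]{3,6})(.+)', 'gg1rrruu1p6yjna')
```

The pattern matches exactly 2 of the literal 'g', then 3 to 6 of one of [r1u] (captured); then one or more of any character (captured).
Scanning left to right: at [0:15] match 'gg1rrruu1p6yjna', groups = ('gg1rrruu', '1p6yjna').
`findall` packs the 2 group values into a tuple for every match.

[('gg1rrruu', '1p6yjna')]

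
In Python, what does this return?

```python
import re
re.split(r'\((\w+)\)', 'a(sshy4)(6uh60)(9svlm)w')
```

['a', 'sshy4', '', '6uh60', '', '9svlm', 'w']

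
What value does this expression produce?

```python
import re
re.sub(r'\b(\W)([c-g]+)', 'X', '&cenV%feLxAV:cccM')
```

'&cenVXLxAVXM'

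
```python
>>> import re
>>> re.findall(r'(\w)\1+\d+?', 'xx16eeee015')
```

['x', 'e']

After group 1 captures some text, `\1` only succeeds where that same text appears again.
Because there's exactly one group, `findall` drops the full match and keeps group 1 from each hit.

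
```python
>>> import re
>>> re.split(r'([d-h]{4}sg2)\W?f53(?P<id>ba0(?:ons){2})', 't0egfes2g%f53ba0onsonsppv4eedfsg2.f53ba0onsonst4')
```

Because the pattern has a capturing group, `split` also inserts each captured text between the pieces.

['t0egfes2g%f53ba0onsonsppv4', 'eedfsg2', 'ba0onsons', 't4']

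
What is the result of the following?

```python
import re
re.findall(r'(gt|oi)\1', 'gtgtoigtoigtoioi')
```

['gt', 'oi']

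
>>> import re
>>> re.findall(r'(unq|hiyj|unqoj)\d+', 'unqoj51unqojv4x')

['unqoj']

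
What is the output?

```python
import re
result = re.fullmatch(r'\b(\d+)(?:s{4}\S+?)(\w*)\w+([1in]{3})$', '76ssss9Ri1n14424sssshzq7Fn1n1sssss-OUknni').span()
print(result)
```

(0, 41)

Pattern: a word boundary (`\b`, zero-width); then one or more of a digit (captured); then exactly 4 of a literal 's', then one or more of a non-whitespace character (lazy) (non-capturing group); then zero or more of a word character (captured); then one or more of a word character; then exactly 3 of one of [1in] (captured); then anchored at the end.
For `fullmatch`, every character of the input must be accounted for by the pattern.
The match spans [0:41] → '76ssss9Ri1n14424sssshzq7Fn1n1sssss-OUknni'.
Captured: group 1 = '76', group 2 = 'OU', group 3 = 'nni'.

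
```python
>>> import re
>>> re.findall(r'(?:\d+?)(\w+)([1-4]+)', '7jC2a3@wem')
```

With 2 capturing groups, `findall` returns a 2-tuple per match.

[('jC2a', '3')]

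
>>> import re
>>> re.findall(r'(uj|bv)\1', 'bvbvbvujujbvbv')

['bv', 'uj', 'bv']

`\1` has to match the exact text group 1 already captured.
Matches: at [0:4] match 'bvbv', group 1 = 'bv'; at [6:10] match 'ujuj', group 1 = 'uj'; at [10:14] match 'bvbv', group 1 = 'bv'.
`findall` collects group 1 from each match (3 total).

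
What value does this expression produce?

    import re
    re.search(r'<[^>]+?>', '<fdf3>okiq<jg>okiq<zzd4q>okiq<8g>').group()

'<fdf3>'

`re.search` scans for the first position where the pattern succeeds.
The match spans [0:6] → '<fdf3>'.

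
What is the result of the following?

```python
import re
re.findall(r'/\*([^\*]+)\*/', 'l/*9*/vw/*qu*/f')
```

With a single group, `findall` returns only what that group captured — 2 items.

['9', 'qu']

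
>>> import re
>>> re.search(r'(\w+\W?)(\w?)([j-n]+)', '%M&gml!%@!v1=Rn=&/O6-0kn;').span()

(1, 6)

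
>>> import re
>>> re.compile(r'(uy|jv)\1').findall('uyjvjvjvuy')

['jv']

`\1` is not a pattern — it's the concrete string captured by group 1, re-applied verbatim.
`findall` collects group 1 from the one match (1 total).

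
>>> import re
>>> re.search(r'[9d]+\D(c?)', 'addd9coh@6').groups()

('',)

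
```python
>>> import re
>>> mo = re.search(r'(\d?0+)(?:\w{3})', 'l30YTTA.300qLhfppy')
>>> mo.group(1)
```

The pattern matches optionally a digit, then one or more of the literal '0' (captured); then exactly 3 of a word character (non-capturing group).
`re.search` tries every starting position until one works.
The match spans [1:6] → '30YTT'.
Captured: group 1 = '30'.

'30'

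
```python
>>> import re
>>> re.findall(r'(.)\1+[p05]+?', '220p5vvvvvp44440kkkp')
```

['2', 'v', '4', 'k']

The backreference `\1` re-matches whatever the first group consumed, character for character.
Because there's exactly one group, `findall` drops the full match and keeps group 1 from each hit.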